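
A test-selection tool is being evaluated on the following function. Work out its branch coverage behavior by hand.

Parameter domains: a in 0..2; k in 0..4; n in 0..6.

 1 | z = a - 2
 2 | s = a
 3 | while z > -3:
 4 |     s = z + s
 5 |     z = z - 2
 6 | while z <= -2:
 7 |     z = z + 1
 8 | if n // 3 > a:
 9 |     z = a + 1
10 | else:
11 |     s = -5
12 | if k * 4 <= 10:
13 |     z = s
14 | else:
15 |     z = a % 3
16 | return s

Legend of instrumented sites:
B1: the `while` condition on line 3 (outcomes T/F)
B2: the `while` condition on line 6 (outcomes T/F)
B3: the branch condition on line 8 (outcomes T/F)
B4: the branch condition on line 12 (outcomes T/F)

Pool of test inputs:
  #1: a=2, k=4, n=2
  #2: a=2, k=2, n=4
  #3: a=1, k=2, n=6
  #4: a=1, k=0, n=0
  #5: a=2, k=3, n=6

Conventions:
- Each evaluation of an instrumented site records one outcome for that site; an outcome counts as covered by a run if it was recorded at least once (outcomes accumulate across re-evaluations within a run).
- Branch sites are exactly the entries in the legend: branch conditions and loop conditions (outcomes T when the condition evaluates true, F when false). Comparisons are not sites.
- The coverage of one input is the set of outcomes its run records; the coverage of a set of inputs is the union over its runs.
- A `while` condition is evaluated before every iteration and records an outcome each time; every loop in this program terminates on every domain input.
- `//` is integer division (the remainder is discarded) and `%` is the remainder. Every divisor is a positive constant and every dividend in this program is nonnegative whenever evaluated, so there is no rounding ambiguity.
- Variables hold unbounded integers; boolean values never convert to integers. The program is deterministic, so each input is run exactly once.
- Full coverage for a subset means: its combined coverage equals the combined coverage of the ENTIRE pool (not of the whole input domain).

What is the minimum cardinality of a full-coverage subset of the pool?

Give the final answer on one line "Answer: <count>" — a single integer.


#1 (a=2, k=4, n=2) -> covered: B1=T, B1=F, B2=T, B2=F, B3=F, B4=F
#2 (a=2, k=2, n=4) -> covered: B1=T, B1=F, B2=T, B2=F, B3=F, B4=T
#3 (a=1, k=2, n=6) -> covered: B1=T, B1=F, B2=T, B2=F, B3=T, B4=T
#4 (a=1, k=0, n=0) -> covered: B1=T, B1=F, B2=T, B2=F, B3=F, B4=T
#5 (a=2, k=3, n=6) -> covered: B1=T, B1=F, B2=T, B2=F, B3=F, B4=F
together the pool reaches 8 outcomes: B1=T, B1=F, B2=T, B2=F, B3=T, B3=F, B4=T, B4=F
no size-1 subset reaches all 8 outcomes (best union: 6/8)
inputs {1, 3} (size 2) cover everything; no size-2 subset with a lexicographically smaller index list covers all 8
Answer: 2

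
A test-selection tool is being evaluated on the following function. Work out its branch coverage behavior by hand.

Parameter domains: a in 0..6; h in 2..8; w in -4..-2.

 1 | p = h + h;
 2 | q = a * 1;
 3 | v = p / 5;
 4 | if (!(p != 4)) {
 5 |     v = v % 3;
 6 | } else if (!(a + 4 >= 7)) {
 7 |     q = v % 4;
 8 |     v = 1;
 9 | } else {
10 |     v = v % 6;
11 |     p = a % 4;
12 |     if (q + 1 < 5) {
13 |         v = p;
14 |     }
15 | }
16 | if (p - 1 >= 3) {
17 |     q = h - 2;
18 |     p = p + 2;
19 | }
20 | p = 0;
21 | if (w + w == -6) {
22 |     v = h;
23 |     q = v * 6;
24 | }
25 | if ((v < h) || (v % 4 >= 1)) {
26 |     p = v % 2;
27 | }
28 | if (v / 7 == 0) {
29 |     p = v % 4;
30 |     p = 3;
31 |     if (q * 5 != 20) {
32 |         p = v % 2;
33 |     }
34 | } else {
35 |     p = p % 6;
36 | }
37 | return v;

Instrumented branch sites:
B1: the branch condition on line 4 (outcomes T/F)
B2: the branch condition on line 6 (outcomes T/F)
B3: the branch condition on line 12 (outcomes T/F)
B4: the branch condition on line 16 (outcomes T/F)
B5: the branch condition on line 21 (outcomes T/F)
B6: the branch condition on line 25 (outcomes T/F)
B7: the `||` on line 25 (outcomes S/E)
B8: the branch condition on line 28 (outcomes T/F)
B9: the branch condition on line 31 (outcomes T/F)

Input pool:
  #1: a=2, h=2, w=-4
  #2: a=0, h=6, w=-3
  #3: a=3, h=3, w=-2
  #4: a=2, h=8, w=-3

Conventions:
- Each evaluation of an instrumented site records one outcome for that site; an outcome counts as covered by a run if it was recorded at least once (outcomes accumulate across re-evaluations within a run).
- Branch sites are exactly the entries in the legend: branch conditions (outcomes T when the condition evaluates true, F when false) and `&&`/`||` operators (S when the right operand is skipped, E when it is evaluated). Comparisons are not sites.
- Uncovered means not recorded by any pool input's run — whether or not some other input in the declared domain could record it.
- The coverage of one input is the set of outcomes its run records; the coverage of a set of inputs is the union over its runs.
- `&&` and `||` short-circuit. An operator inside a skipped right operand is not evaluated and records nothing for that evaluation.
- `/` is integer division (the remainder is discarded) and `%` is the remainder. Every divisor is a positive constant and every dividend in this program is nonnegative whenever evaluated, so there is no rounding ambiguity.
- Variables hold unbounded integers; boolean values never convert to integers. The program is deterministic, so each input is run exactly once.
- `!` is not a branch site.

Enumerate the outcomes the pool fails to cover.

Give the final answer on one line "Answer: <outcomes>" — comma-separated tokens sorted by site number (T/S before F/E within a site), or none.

test 1 (a=2, h=2, w=-4) fires B1->T, B4->T, B5->F, B7->S, B6->T, B8->T, B9->T; hits B1=T, B4=T, B5=F, B6=T, B7=S, B8=T, B9=T
test 2 (a=0, h=6, w=-3) fires B1->F, B2->T, B4->T, B5->T, B7->E, B6->T, B8->T, B9->T; hits B1=F, B2=T, B4=T, B5=T, B6=T, B7=E, B8=T, B9=T
test 3 (a=3, h=3, w=-2) fires B1->F, B2->F, B3->T, B4->F, B5->F, B7->E, B6->T, B8->T, B9->T; hits B1=F, B2=F, B3=T, B4=F, B5=F, B6=T, B7=E, B8=T, B9=T
test 4 (a=2, h=8, w=-3) fires B1->F, B2->T, B4->T, B5->T, B7->E, B6->F, B8->F; hits B1=F, B2=T, B4=T, B5=T, B6=F, B7=E, B8=F
union over the pool: B1=T, B1=F, B2=T, B2=F, B3=T, B4=T, B4=F, B5=T, B5=F, B6=T, B6=F, B7=S, B7=E, B8=T, B8=F, B9=T
uncovered (2 of 18): B3=F, B9=F

Answer: B3=F, B9=F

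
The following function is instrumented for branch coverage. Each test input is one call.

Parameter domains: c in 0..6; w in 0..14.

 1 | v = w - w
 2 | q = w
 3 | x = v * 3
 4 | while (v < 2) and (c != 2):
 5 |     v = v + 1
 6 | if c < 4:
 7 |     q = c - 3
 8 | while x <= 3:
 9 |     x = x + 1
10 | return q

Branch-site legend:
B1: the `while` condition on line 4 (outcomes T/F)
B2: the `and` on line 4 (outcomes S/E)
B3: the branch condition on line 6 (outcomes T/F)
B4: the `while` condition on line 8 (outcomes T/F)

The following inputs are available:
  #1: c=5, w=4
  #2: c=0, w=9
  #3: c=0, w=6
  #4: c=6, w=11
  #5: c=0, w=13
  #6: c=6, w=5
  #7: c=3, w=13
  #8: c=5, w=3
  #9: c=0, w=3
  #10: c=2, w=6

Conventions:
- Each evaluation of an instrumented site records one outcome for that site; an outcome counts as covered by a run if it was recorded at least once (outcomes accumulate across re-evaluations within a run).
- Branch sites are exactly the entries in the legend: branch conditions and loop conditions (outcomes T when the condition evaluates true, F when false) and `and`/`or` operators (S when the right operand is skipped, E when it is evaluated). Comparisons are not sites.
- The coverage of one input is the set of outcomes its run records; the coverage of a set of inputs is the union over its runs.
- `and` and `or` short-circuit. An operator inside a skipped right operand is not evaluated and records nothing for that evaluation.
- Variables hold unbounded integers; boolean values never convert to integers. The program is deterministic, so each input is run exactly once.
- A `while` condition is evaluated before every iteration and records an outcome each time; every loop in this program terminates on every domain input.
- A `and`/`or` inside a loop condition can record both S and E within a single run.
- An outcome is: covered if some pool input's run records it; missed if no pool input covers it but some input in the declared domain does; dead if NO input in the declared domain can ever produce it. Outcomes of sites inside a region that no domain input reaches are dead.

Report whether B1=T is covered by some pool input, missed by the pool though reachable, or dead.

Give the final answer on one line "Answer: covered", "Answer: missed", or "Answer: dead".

B1=T is recorded by pool input(s) 1, 2, 3, 4, 5, 6, 7, 8, 9 -> covered

Answer: covered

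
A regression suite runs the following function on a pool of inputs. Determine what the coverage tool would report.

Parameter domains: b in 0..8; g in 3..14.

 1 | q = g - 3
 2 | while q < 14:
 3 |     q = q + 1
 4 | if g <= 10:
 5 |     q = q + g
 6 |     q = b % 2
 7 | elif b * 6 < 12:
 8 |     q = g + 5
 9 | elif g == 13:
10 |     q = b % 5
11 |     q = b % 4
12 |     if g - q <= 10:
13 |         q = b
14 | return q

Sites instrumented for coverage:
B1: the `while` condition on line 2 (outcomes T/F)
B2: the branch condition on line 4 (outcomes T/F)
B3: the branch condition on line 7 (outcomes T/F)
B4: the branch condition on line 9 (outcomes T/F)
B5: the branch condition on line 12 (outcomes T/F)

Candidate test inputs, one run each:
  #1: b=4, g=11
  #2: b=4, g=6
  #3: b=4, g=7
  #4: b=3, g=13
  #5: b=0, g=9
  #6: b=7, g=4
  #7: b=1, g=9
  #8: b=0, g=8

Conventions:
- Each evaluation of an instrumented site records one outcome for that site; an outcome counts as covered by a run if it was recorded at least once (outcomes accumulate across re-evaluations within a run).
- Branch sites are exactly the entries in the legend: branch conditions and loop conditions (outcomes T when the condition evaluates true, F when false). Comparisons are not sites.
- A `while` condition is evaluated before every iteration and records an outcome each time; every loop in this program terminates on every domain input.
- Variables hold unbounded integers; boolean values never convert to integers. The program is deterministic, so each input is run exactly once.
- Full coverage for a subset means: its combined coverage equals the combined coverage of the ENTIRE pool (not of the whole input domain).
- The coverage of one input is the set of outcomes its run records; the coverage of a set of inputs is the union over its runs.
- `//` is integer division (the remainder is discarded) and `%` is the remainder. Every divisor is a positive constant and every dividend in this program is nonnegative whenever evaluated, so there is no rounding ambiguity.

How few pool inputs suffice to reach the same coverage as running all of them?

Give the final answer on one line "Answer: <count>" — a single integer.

input #1 (b=4, g=11): events B1->T, B1->T, B1->T, B1->T, B1->T, B1->T, B1->F, B2->F, B3->F, B4->F; covers B1=T, B1=F, B2=F, B3=F, B4=F
input #2 (b=4, g=6): events B1->T, B1->T, B1->T, B1->T, B1->T, B1->T, B1->T, B1->T, B1->T, B1->T, B1->T, B1->F, B2->T; covers B1=T, B1=F, B2=T
input #3 (b=4, g=7): events B1->T, B1->T, B1->T, B1->T, B1->T, B1->T, B1->T, B1->T, B1->T, B1->T, B1->F, B2->T; covers B1=T, B1=F, B2=T
input #4 (b=3, g=13): events B1->T, B1->T, B1->T, B1->T, B1->F, B2->F, B3->F, B4->T, B5->T; covers B1=T, B1=F, B2=F, B3=F, B4=T, B5=T
input #5 (b=0, g=9): events B1->T, B1->T, B1->T, B1->T, B1->T, B1->T, B1->T, B1->T, B1->F, B2->T; covers B1=T, B1=F, B2=T
input #6 (b=7, g=4): events B1->T, B1->T, B1->T, B1->T, B1->T, B1->T, B1->T, B1->T, B1->T, B1->T, B1->T, B1->T, B1->T, B1->F, ...; covers B1=T, B1=F, B2=T
input #7 (b=1, g=9): events B1->T, B1->T, B1->T, B1->T, B1->T, B1->T, B1->T, B1->T, B1->F, B2->T; covers B1=T, B1=F, B2=T
input #8 (b=0, g=8): events B1->T, B1->T, B1->T, B1->T, B1->T, B1->T, B1->T, B1->T, B1->T, B1->F, B2->T; covers B1=T, B1=F, B2=T
union over all inputs: B1=T, B1=F, B2=T, B2=F, B3=F, B4=T, B4=F, B5=T (8 outcomes)
every size-1 subset falls short of the 8 outcomes (best: 6/8)
every size-2 subset falls short of the 8 outcomes (best: 7/8)
size 3: inputs {1, 2, 4} cover all 8 outcomes, and no lexicographically smaller subset of this size does

Answer: 3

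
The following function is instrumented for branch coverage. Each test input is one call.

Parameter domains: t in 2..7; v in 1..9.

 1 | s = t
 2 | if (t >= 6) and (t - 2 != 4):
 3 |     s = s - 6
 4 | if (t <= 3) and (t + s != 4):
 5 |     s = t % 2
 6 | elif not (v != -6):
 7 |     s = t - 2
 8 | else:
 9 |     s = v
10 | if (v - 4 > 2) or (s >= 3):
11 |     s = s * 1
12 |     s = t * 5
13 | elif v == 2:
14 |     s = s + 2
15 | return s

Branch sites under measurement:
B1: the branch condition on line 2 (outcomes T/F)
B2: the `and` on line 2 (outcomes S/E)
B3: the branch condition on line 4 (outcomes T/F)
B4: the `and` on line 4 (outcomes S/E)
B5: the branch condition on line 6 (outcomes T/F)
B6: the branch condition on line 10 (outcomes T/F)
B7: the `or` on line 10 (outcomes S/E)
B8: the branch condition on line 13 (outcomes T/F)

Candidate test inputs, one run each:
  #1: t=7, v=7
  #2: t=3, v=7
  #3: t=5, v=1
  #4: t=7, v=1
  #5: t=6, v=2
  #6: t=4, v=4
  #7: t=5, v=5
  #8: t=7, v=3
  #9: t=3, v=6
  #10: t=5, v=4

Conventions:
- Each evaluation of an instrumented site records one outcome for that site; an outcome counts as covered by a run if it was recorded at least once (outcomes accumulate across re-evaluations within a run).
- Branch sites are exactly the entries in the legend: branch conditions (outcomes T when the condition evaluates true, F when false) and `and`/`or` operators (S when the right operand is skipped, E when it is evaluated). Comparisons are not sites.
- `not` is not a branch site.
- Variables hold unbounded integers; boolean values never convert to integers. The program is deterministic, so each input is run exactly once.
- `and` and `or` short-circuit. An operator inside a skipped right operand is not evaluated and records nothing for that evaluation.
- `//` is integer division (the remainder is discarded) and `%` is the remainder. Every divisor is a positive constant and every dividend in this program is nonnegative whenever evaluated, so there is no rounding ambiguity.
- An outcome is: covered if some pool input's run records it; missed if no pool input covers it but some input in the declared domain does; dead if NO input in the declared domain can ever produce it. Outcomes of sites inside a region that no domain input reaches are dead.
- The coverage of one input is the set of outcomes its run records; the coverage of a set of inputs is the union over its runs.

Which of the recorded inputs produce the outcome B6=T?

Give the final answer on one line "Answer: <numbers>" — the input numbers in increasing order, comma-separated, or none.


input #1 (t=7, v=7): records B6=T
input #2 (t=3, v=7): records B6=T
input #3 (t=5, v=1): does not record B6=T
input #4 (t=7, v=1): does not record B6=T
input #5 (t=6, v=2): does not record B6=T
input #6 (t=4, v=4): records B6=T
input #7 (t=5, v=5): records B6=T
input #8 (t=7, v=3): records B6=T
input #9 (t=3, v=6): does not record B6=T
input #10 (t=5, v=4): records B6=T
Answer: 1, 2, 6, 7, 8, 10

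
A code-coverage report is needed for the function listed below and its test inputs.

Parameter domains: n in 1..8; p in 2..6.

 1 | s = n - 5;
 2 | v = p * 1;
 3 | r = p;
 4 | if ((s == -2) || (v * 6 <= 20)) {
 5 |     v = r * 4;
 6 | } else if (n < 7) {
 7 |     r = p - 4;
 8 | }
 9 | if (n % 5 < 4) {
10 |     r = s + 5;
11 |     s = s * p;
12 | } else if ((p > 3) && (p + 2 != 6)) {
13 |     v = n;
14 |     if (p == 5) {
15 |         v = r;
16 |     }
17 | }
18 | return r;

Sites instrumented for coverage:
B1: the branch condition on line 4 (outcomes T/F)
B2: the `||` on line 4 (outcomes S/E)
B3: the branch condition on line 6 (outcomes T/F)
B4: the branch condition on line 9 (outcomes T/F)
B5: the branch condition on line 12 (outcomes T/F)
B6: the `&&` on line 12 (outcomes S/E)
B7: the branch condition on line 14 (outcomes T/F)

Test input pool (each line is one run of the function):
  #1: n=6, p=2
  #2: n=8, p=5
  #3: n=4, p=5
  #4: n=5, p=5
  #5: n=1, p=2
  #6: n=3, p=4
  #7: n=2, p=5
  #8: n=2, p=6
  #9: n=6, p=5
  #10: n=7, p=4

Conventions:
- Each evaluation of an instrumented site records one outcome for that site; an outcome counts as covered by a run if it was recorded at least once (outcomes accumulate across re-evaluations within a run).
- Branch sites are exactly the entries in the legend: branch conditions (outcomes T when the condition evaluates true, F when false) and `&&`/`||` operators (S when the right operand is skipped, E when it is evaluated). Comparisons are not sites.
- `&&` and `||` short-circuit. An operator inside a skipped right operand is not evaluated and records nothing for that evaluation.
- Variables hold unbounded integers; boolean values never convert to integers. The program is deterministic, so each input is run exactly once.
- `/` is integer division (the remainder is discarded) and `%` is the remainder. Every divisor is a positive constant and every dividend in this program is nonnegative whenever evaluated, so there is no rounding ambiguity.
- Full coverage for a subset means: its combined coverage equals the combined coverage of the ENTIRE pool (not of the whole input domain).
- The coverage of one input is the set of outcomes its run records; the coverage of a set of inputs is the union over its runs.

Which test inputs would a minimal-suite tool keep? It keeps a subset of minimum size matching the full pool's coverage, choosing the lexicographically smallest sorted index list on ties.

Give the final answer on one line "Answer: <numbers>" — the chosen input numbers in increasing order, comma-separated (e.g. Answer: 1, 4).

input #1, n=6, p=2: events B2->E, B1->T, B4->T; outcomes B1=T, B2=E, B4=T
input #2, n=8, p=5: events B2->E, B1->F, B3->F, B4->T; outcomes B1=F, B2=E, B3=F, B4=T
input #3, n=4, p=5: events B2->E, B1->F, B3->T, B4->F, B6->E, B5->T, B7->T; outcomes B1=F, B2=E, B3=T, B4=F, B5=T, B6=E, B7=T
input #4, n=5, p=5: events B2->E, B1->F, B3->T, B4->T; outcomes B1=F, B2=E, B3=T, B4=T
input #5, n=1, p=2: events B2->E, B1->T, B4->T; outcomes B1=T, B2=E, B4=T
input #6, n=3, p=4: events B2->S, B1->T, B4->T; outcomes B1=T, B2=S, B4=T
input #7, n=2, p=5: events B2->E, B1->F, B3->T, B4->T; outcomes B1=F, B2=E, B3=T, B4=T
input #8, n=2, p=6: events B2->E, B1->F, B3->T, B4->T; outcomes B1=F, B2=E, B3=T, B4=T
input #9, n=6, p=5: events B2->E, B1->F, B3->T, B4->T; outcomes B1=F, B2=E, B3=T, B4=T
input #10, n=7, p=4: events B2->E, B1->F, B3->F, B4->T; outcomes B1=F, B2=E, B3=F, B4=T
pool-wide coverage (11 outcomes): B1=T, B1=F, B2=S, B2=E, B3=T, B3=F, B4=T, B4=F, B5=T, B6=E, B7=T
checked all size-1 subsets: none covers 11 outcomes (max 7/11)
checked all size-2 subsets: none covers 11 outcomes (max 10/11)
the canonical winner is {2, 3, 6}: size 3, full 11-outcome coverage, earliest index list among size-3 covers

Answer: 2, 3, 6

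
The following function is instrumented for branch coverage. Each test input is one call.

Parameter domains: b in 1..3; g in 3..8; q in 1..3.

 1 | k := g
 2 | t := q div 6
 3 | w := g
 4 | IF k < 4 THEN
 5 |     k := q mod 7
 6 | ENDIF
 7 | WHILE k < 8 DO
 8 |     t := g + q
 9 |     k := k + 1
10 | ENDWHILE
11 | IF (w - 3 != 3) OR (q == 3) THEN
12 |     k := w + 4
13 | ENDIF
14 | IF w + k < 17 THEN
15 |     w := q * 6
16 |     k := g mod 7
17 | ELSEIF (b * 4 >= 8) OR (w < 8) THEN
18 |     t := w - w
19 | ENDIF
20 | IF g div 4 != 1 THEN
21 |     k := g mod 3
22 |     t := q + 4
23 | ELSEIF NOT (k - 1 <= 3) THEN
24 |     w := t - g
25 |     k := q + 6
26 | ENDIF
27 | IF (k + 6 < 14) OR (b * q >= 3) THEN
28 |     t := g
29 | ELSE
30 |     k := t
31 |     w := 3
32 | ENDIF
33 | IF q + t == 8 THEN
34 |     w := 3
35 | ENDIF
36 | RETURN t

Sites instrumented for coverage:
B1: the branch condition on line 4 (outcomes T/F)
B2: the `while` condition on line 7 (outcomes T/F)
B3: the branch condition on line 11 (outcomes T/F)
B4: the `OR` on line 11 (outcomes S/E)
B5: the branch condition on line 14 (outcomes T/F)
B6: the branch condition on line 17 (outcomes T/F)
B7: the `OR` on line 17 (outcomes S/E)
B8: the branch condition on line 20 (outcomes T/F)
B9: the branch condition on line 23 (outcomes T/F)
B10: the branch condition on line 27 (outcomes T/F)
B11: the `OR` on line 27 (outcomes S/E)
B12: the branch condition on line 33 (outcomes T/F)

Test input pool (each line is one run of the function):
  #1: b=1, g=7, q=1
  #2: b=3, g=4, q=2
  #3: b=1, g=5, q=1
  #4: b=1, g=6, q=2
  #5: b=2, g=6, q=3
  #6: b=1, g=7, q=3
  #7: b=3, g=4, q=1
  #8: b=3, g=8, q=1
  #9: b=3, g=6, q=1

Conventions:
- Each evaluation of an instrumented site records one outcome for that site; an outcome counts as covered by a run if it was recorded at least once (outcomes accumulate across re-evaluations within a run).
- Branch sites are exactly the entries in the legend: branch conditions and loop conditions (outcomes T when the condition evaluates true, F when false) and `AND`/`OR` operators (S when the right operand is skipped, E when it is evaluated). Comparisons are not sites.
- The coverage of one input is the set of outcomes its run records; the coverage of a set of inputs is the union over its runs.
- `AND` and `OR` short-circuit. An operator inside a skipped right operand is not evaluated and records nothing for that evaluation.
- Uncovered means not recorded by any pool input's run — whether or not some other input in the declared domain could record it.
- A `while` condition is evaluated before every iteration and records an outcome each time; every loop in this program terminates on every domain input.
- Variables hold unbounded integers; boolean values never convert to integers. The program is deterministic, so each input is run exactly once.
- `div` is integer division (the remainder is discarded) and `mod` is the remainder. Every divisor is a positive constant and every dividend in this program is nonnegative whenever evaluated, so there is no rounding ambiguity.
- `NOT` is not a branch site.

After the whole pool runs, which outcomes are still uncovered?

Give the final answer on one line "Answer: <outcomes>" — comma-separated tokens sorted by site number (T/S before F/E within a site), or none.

test 1 (b=1, g=7, q=1) hits B1=F, B2=T, B2=F, B3=T, B4=S, B5=F, B6=T, B7=E, B8=F, B9=T, B10=T, B11=S, B12=T
test 2 (b=3, g=4, q=2) hits B1=F, B2=T, B2=F, B3=T, B4=S, B5=T, B8=F, B9=F, B10=T, B11=S, B12=F
test 3 (b=1, g=5, q=1) hits B1=F, B2=T, B2=F, B3=T, B4=S, B5=T, B8=F, B9=T, B10=T, B11=S, B12=F
test 4 (b=1, g=6, q=2) hits B1=F, B2=T, B2=F, B3=F, B4=E, B5=T, B8=F, B9=T, B10=F, B11=E, B12=F
test 5 (b=2, g=6, q=3) hits B1=F, B2=T, B2=F, B3=T, B4=E, B5=T, B8=F, B9=T, B10=T, B11=E, B12=F
test 6 (b=1, g=7, q=3) hits B1=F, B2=T, B2=F, B3=T, B4=S, B5=F, B6=T, B7=E, B8=F, B9=T, B10=T, B11=E, B12=F
test 7 (b=3, g=4, q=1) hits B1=F, B2=T, B2=F, B3=T, B4=S, B5=T, B8=F, B9=F, B10=T, B11=S, B12=F
test 8 (b=3, g=8, q=1) hits B1=F, B2=F, B3=T, B4=S, B5=F, B6=T, B7=S, B8=T, B10=T, B11=S, B12=F
test 9 (b=3, g=6, q=1) hits B1=F, B2=T, B2=F, B3=F, B4=E, B5=T, B8=F, B9=T, B10=T, B11=S, B12=F
union over the pool: B1=F, B2=T, B2=F, B3=T, B3=F, B4=S, B4=E, B5=T, B5=F, B6=T, B7=S, B7=E, B8=T, B8=F, B9=T, B9=F, B10=T, B10=F, B11=S, B11=E, B12=T, B12=F
uncovered (2 of 24): B1=T, B6=F

Answer: B1=T, B6=F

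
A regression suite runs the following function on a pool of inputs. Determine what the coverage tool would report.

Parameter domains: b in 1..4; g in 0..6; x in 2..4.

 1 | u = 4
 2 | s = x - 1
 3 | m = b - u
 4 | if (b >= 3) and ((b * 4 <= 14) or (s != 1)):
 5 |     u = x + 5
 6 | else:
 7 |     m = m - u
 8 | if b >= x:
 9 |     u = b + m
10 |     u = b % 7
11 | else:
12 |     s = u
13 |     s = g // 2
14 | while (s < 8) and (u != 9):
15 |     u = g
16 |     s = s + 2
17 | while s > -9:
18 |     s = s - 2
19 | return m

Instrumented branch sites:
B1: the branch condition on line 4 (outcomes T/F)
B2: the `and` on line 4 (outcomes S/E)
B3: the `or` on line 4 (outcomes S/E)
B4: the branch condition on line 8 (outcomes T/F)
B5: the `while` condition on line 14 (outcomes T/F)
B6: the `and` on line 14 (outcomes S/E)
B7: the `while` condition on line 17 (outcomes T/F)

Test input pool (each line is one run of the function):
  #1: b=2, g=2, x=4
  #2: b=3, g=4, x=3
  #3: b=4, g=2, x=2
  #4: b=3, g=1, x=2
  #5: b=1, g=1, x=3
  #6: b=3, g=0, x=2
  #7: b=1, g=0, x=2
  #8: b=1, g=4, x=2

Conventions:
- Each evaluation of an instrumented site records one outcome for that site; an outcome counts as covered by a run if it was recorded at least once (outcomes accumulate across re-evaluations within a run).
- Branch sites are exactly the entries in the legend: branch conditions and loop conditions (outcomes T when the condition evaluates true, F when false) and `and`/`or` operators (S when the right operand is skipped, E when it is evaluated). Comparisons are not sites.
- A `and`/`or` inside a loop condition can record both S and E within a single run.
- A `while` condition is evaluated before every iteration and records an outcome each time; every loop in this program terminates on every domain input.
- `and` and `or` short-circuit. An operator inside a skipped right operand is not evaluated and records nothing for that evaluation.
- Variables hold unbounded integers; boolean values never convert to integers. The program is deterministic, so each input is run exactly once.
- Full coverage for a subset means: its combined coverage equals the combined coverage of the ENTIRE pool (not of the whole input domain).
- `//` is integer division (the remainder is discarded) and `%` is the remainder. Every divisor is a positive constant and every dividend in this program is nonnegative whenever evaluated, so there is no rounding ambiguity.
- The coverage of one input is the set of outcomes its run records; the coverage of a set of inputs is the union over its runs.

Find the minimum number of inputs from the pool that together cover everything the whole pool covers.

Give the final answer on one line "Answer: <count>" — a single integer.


input #1 (b=2, g=2, x=4): events B2->S, B1->F, B4->F, B6->E, B5->T, B6->E, B5->T, B6->E, B5->T, B6->E, B5->T, B6->S, B5->F, B7->T, ...; covers B1=F, B2=S, B4=F, B5=T, B5=F, B6=S, B6=E, B7=T, B7=F
input #2 (b=3, g=4, x=3): events B2->E, B3->S, B1->T, B4->T, B6->E, B5->T, B6->E, B5->T, B6->E, B5->T, B6->S, B5->F, B7->T, B7->T, ...; covers B1=T, B2=E, B3=S, B4=T, B5=T, B5=F, B6=S, B6=E, B7=T, B7=F
input #3 (b=4, g=2, x=2): events B2->E, B3->E, B1->F, B4->T, B6->E, B5->T, B6->E, B5->T, B6->E, B5->T, B6->E, B5->T, B6->S, B5->F, ...; covers B1=F, B2=E, B3=E, B4=T, B5=T, B5=F, B6=S, B6=E, B7=T, B7=F
input #4 (b=3, g=1, x=2): events B2->E, B3->S, B1->T, B4->T, B6->E, B5->T, B6->E, B5->T, B6->E, B5->T, B6->E, B5->T, B6->S, B5->F, ...; covers B1=T, B2=E, B3=S, B4=T, B5=T, B5=F, B6=S, B6=E, B7=T, B7=F
input #5 (b=1, g=1, x=3): events B2->S, B1->F, B4->F, B6->E, B5->T, B6->E, B5->T, B6->E, B5->T, B6->E, B5->T, B6->S, B5->F, B7->T, ...; covers B1=F, B2=S, B4=F, B5=T, B5=F, B6=S, B6=E, B7=T, B7=F
input #6 (b=3, g=0, x=2): events B2->E, B3->S, B1->T, B4->T, B6->E, B5->T, B6->E, B5->T, B6->E, B5->T, B6->E, B5->T, B6->S, B5->F, ...; covers B1=T, B2=E, B3=S, B4=T, B5=T, B5=F, B6=S, B6=E, B7=T, B7=F
input #7 (b=1, g=0, x=2): events B2->S, B1->F, B4->F, B6->E, B5->T, B6->E, B5->T, B6->E, B5->T, B6->E, B5->T, B6->S, B5->F, B7->T, ...; covers B1=F, B2=S, B4=F, B5=T, B5=F, B6=S, B6=E, B7=T, B7=F
input #8 (b=1, g=4, x=2): events B2->S, B1->F, B4->F, B6->E, B5->T, B6->E, B5->T, B6->E, B5->T, B6->S, B5->F, B7->T, B7->T, B7->T, ...; covers B1=F, B2=S, B4=F, B5=T, B5=F, B6=S, B6=E, B7=T, B7=F
the full pool covers 14 outcomes: B1=T, B1=F, B2=S, B2=E, B3=S, B3=E, B4=T, B4=F, B5=T, B5=F, B6=S, B6=E, B7=T, B7=F
no size-1 subset reaches all 14 outcomes (best union: 10/14)
no size-2 subset reaches all 14 outcomes (best union: 13/14)
the canonical winner is {1, 2, 3}: size 3, full 14-outcome coverage, earliest index list among size-3 covers
Answer: 3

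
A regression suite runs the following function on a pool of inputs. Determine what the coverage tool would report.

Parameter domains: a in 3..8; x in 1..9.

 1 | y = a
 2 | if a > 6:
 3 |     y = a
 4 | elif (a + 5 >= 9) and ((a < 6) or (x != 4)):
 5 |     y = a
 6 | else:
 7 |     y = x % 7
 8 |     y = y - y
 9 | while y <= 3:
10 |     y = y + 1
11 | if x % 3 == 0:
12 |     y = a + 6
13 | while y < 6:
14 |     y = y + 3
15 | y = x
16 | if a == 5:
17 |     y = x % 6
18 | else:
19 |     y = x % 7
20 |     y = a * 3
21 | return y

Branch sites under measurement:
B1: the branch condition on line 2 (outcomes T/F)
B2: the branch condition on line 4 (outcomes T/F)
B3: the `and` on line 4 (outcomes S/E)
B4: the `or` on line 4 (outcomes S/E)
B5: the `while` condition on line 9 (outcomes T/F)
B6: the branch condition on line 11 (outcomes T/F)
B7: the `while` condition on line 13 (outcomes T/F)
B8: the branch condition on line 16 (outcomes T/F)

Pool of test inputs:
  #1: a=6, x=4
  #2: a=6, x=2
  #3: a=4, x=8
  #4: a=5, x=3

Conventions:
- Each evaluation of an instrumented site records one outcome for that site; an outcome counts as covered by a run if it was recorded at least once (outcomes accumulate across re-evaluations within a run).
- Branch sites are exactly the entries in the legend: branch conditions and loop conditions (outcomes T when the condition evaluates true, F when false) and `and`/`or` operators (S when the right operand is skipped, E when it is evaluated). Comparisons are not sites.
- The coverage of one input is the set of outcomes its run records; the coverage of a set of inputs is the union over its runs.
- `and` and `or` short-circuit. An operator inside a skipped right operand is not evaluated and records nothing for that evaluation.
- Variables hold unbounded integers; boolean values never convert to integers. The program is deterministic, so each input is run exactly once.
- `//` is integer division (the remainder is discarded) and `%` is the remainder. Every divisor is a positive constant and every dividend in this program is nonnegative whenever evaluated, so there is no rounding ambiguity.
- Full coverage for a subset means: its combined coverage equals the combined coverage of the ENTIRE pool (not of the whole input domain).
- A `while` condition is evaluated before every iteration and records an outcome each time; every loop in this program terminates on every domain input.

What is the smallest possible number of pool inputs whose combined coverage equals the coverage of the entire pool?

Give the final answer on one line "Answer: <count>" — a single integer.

#1 (a=6, x=4) -> B1->F, B3->E, B4->E, B2->F, B5->T, B5->T, B5->T, B5->T, B5->F, B6->F, B7->T, B7->F, B8->F; covered: B1=F, B2=F, B3=E, B4=E, B5=T, B5=F, B6=F, B7=T, B7=F, B8=F
#2 (a=6, x=2) -> B1->F, B3->E, B4->E, B2->T, B5->F, B6->F, B7->F, B8->F; covered: B1=F, B2=T, B3=E, B4=E, B5=F, B6=F, B7=F, B8=F
#3 (a=4, x=8) -> B1->F, B3->E, B4->S, B2->T, B5->F, B6->F, B7->T, B7->F, B8->F; covered: B1=F, B2=T, B3=E, B4=S, B5=F, B6=F, B7=T, B7=F, B8=F
#4 (a=5, x=3) -> B1->F, B3->E, B4->S, B2->T, B5->F, B6->T, B7->F, B8->T; covered: B1=F, B2=T, B3=E, B4=S, B5=F, B6=T, B7=F, B8=T
together the pool reaches 14 outcomes: B1=F, B2=T, B2=F, B3=E, B4=S, B4=E, B5=T, B5=F, B6=T, B6=F, B7=T, B7=F, B8=T, B8=F
size 1 is not enough: best union over all size-1 subsets is 10/14
at size 2, {1, 4} reaches all 14 outcomes; every lexicographically earlier size-2 subset fails

Answer: 2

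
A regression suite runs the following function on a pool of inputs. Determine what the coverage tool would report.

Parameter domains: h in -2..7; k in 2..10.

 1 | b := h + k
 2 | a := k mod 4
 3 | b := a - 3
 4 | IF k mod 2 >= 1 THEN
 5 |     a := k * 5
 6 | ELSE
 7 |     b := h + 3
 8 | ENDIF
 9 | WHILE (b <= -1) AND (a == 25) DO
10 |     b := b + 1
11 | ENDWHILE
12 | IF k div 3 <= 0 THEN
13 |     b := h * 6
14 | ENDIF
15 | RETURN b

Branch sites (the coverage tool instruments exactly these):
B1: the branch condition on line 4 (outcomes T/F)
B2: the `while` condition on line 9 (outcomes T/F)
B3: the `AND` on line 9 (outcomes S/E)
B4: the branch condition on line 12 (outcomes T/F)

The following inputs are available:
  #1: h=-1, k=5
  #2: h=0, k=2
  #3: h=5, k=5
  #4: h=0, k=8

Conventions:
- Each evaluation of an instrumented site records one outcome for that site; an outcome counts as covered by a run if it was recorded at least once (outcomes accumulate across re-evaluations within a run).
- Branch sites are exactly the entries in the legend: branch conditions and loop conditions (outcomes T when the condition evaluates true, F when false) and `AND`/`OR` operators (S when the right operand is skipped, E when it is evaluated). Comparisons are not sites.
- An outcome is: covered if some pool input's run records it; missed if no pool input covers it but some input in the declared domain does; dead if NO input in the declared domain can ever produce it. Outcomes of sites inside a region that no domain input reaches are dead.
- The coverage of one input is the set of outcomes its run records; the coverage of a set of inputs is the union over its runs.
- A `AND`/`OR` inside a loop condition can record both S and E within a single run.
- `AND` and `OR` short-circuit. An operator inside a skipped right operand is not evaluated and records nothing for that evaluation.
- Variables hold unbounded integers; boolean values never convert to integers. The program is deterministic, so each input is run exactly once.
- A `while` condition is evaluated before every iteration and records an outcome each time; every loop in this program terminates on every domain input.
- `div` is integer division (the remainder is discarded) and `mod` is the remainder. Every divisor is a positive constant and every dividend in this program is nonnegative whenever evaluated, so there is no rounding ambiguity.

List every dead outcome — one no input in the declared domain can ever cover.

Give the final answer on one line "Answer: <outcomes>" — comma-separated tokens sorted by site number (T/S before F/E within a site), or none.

running all 90 domain inputs and tallying outcomes:
  reachable outcomes have witnesses, e.g. B1=T (e.g. h=-2, k=3), B1=F (e.g. h=-2, k=2), B2=T (e.g. h=-2, k=5), B2=F (e.g. h=-2, k=2)

Answer: none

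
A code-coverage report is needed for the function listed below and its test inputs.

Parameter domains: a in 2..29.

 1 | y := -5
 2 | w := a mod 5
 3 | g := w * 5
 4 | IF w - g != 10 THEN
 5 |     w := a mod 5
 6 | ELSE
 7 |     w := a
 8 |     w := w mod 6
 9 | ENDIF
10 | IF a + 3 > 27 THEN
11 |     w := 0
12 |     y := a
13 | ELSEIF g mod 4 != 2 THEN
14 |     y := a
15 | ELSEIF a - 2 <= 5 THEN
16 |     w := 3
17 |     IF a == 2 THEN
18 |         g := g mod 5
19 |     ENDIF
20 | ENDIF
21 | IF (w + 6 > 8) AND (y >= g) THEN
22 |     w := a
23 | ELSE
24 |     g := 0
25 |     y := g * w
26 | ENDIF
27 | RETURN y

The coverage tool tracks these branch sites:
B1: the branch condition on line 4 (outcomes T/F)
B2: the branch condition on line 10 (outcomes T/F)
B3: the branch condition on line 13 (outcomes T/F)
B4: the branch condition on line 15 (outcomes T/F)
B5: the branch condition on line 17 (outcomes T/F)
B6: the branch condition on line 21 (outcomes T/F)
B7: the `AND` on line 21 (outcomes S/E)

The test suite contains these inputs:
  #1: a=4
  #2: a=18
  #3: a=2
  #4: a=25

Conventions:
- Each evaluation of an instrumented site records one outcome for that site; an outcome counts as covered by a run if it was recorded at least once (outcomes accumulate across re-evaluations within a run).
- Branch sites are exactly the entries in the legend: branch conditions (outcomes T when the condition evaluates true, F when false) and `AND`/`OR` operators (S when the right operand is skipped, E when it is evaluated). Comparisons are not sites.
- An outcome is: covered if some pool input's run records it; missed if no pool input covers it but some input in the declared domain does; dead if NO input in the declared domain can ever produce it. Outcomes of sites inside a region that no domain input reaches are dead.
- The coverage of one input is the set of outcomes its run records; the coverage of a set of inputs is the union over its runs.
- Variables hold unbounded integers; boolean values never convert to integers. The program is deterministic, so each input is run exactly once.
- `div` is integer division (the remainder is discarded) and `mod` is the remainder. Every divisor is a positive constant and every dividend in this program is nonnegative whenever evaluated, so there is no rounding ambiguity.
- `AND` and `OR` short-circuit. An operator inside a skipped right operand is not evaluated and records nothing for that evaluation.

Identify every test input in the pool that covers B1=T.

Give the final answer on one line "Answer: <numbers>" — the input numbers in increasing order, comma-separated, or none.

input #1 (a=4): produces B1=T
input #2 (a=18): produces B1=T
input #3 (a=2): produces B1=T
input #4 (a=25): produces B1=T

Answer: 1, 2, 3, 4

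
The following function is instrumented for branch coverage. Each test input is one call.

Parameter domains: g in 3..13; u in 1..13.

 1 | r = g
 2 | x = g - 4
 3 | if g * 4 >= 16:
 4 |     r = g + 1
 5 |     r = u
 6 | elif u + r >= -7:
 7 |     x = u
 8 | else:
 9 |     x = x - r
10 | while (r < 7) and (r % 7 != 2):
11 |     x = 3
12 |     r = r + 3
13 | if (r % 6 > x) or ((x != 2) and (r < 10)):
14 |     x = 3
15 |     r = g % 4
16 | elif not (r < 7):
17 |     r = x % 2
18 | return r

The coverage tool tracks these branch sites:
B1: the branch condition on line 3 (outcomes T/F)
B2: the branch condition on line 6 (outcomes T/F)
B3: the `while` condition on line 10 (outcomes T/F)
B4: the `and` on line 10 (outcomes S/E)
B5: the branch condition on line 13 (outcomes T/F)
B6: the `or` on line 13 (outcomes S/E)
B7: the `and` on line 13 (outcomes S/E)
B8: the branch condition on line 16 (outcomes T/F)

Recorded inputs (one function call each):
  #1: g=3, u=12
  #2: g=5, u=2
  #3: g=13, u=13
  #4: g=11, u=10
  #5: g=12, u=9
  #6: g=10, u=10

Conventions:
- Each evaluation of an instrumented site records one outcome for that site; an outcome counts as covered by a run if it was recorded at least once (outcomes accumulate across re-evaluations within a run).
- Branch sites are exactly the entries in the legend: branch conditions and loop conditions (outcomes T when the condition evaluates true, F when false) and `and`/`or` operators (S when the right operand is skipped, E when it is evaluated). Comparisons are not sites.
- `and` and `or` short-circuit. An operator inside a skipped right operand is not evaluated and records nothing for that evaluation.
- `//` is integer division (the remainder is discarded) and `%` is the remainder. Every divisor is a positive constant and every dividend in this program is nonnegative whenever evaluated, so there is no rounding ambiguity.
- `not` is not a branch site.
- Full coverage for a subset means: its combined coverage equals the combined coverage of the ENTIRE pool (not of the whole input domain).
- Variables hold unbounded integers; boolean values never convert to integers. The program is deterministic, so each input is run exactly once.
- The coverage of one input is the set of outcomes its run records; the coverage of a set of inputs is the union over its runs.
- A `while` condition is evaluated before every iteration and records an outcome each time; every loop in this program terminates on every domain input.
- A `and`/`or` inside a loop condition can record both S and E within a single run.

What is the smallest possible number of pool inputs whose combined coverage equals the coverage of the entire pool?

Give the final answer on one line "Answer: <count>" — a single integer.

#1 (g=3, u=12) -> covered: B1=F, B2=T, B3=T, B3=F, B4=S, B4=E, B5=T, B6=E, B7=E
#2 (g=5, u=2) -> covered: B1=T, B3=F, B4=E, B5=T, B6=S
#3 (g=13, u=13) -> covered: B1=T, B3=F, B4=S, B5=F, B6=E, B7=E, B8=T
#4 (g=11, u=10) -> covered: B1=T, B3=F, B4=S, B5=F, B6=E, B7=E, B8=T
#5 (g=12, u=9) -> covered: B1=T, B3=F, B4=S, B5=T, B6=E, B7=E
#6 (g=10, u=10) -> covered: B1=T, B3=F, B4=S, B5=F, B6=E, B7=E, B8=T
union over all inputs: B1=T, B1=F, B2=T, B3=T, B3=F, B4=S, B4=E, B5=T, B5=F, B6=S, B6=E, B7=E, B8=T (13 outcomes)
size 1 is not enough: best union over all size-1 subsets is 9/13
size 2 is not enough: best union over all size-2 subsets is 12/13
size 3: inputs {1, 2, 3} cover all 13 outcomes, and no lexicographically smaller subset of this size does

Answer: 3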